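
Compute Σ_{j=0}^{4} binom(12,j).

794

1 + 12 + 66 + 220 + 495 = 794.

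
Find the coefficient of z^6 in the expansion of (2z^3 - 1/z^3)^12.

General term: C(12,j)·(2z^3)^j·(-1/z^3)^(12-j), with z-exponent 3j − 3(12−j) = 6j − 36.
Set 6j − 36 = 6: j = 7.
C(12,7) = 792; 2^7 = 128; (-1)^5 = -1.
Coefficient = 792 · 128 · (-1) = -101376.

-101376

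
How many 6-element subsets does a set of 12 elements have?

C(12,6) = (12·11·10·9·8·7) / 6! = 665280 / 720 = 924.

924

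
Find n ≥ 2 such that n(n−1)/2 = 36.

n(n−1)/2 = 36 ⇒ n(n−1) = 72. Since 9·8 = 72, n = 9.

9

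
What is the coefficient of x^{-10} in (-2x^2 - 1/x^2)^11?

-1320

General term: C(11,j)·(-2x^2)^j·(-1/x^2)^(11-j), with x-exponent 2j − 2(11−j) = 4j − 22.
Set 4j − 22 = -10: j = 3.
C(11,3) = 165; (-2)^3 = -8; (-1)^8 = 1.
Coefficient = 165 · (-8) · 1 = -1320.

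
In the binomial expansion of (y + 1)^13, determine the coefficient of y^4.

The general term is C(13,j)·(y)^j·(1)^(13-j); the y^4 term has j = 4.
C(13,4) = 715.
Coefficient = C(13,4) = 715.

715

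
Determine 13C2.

C(13,2) = (13·12) / 2! = 156 / 2 = 78.

78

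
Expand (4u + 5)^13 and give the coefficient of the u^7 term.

439296000000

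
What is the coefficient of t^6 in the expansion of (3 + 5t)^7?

328125

The general term is C(7,j)·(3)^j·(5t)^(7-j); the t^6 term has j = 1.
C(7,1) = 7.
Coefficient = C(7,1) · 3^1 · 5^6 = 7 · 3 · 15625 = 328125.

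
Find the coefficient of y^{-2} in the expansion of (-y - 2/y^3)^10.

960

General term: C(10,j)·(-y)^j·(-2/y^3)^(10-j), with y-exponent 1j − 3(10−j) = 4j − 30.
Set 4j − 30 = -2: j = 7.
C(10,7) = 120; (-1)^7 = -1; (-2)^3 = -8.
Coefficient = 120 · (-1) · (-8) = 960.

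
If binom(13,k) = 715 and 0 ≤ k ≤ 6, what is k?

C(13,k) increases on 0 ≤ k ≤ 6. C(13,3) = 286 and C(13,4) = 715, so k = 4.

4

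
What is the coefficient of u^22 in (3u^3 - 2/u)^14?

General term: C(14,j)·(3u^3)^j·(-2/u)^(14-j), with u-exponent 3j − 1(14−j) = 4j − 14.
Set 4j − 14 = 22: j = 9.
C(14,9) = 2002; 3^9 = 19683; (-2)^5 = -32.
Coefficient = 2002 · 19683 · (-32) = -1260971712.

-1260971712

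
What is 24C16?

C(24,16) = C(24,8) by symmetry.
C(24,8) = (24·23·22·21·20·19·18·17) / 8! = 29654190720 / 40320 = 735471.

735471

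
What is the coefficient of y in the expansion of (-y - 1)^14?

The general term is C(14,j)·(-y)^j·(-1)^(14-j); the y^1 term has j = 1.
C(14,1) = 14.
Coefficient = C(14,1) · (-1)^1 · (-1)^13 = 14 · (-1) · (-1) = 14.

14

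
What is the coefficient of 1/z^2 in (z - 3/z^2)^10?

17010

General term: C(10,j)·(z)^j·(-3/z^2)^(10-j), with z-exponent 1j − 2(10−j) = 3j − 20.
Set 3j − 20 = -2: j = 6.
C(10,6) = 210; 1^6 = 1; (-3)^4 = 81.
Coefficient = 210 · 1 · 81 = 17010.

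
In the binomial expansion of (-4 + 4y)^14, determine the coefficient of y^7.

-921270484992

The general term is C(14,j)·(-4)^j·(4y)^(14-j); the y^7 term has j = 7.
C(14,7) = 3432.
Coefficient = C(14,7) · (-4)^7 · 4^7 = 3432 · (-16384) · 16384 = -921270484992.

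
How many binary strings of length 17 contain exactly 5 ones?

6188

Choose the 5 positions: C(17,5) = 6188.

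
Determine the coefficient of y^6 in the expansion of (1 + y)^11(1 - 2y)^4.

Coefficient of y^6 = Σ_{j} C(11,j)·1^j·C(4,6-j)·(-2)^(6-j) for j from 2 to 6.
= 880 + (-5280) + 7920 + (-3696) + 462 = 286.

286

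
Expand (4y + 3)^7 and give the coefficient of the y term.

20412

The general term is C(7,j)·(4y)^j·(3)^(7-j); the y^1 term has j = 1.
C(7,1) = 7.
Coefficient = C(7,1) · 4^1 · 3^6 = 7 · 4 · 729 = 20412.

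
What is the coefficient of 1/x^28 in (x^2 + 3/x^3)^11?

649539

General term: C(11,j)·(x^2)^j·(3/x^3)^(11-j), with x-exponent 2j − 3(11−j) = 5j − 33.
Set 5j − 33 = -28: j = 1.
C(11,1) = 11; 1^1 = 1; 3^10 = 59049.
Coefficient = 11 · 1 · 59049 = 649539.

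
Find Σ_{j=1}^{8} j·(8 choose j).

Since j·C(8,j) = 8·C(7,j−1), the sum is 8·2^7 = 8·128 = 1024.

1024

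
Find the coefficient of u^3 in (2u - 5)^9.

10500000

The general term is C(9,j)·(2u)^j·(-5)^(9-j); the u^3 term has j = 3.
C(9,3) = 84.
Coefficient = C(9,3) · 2^3 · (-5)^6 = 84 · 8 · 15625 = 10500000.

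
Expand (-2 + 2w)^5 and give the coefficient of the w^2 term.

The general term is C(5,j)·(-2)^j·(2w)^(5-j); the w^2 term has j = 3.
C(5,3) = 10.
Coefficient = C(5,3) · (-2)^3 · 2^2 = 10 · (-8) · 4 = -320.

-320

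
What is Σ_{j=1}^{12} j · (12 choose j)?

24576

Since j·C(12,j) = 12·C(11,j−1), the sum is 12·2^11 = 12·2048 = 24576.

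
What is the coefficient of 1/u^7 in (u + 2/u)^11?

General term: C(11,j)·(u)^j·(2/u)^(11-j), with u-exponent 1j − 1(11−j) = 2j − 11.
Set 2j − 11 = -7: j = 2.
C(11,2) = 55; 1^2 = 1; 2^9 = 512.
Coefficient = 55 · 1 · 512 = 28160.

28160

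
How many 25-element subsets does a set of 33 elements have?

C(33,25) = C(33,8) by symmetry.
C(33,8) = (33·32·31·30·29·28·27·26) / 8! = 559809169920 / 40320 = 13884156.

13884156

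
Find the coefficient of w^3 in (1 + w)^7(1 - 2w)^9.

Coefficient of w^3 = Σ_{j} C(7,j)·1^j·C(9,3-j)·(-2)^(3-j) for j from 0 to 3.
= (-672) + 1008 + (-378) + 35 = -7.

-7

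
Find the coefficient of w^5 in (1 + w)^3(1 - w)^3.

0

Coefficient of w^5 = Σ_{j} C(3,j)·1^j·C(3,5-j)·(-1)^(5-j) for j from 2 to 3.
= (-3) + 3 = 0.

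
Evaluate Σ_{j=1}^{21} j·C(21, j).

22020096

Since j·C(21,j) = 21·C(20,j−1), the sum is 21·2^20 = 21·1048576 = 22020096.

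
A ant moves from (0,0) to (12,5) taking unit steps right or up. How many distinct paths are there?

6188

Each path is a sequence of 17 steps with 12 rights: C(17,12) = 6188.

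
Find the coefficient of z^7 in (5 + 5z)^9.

70312500

The general term is C(9,j)·(5)^j·(5z)^(9-j); the z^7 term has j = 2.
C(9,2) = 36.
Coefficient = C(9,2) · 5^2 · 5^7 = 36 · 25 · 78125 = 70312500.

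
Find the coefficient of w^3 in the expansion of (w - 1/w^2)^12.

General term: C(12,j)·(w)^j·(-1/w^2)^(12-j), with w-exponent 1j − 2(12−j) = 3j − 24.
Set 3j − 24 = 3: j = 9.
C(12,9) = 220; 1^9 = 1; (-1)^3 = -1.
Coefficient = 220 · 1 · (-1) = -220.

-220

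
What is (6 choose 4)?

C(6,4) = C(6,2) by symmetry.
C(6,2) = (6·5) / 2! = 30 / 2 = 15.

15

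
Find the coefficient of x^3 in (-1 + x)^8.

The general term is C(8,j)·(-1)^j·(x)^(8-j); the x^3 term has j = 5.
C(8,5) = 56.
Coefficient = C(8,5) · (-1)^5 = 56 · (-1) = -56.

-56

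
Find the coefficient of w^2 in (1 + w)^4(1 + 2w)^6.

Coefficient of w^2 = Σ_{j} C(4,j)·1^j·C(6,2-j)·2^(2-j) for j from 0 to 2.
= 60 + 48 + 6 = 114.

114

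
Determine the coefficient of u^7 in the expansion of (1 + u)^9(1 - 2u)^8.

1028

Coefficient of u^7 = Σ_{j} C(9,j)·1^j·C(8,7-j)·(-2)^(7-j) for j from 0 to 7.
= (-1024) + 16128 + (-64512) + 94080 + (-56448) + 14112 + (-1344) + 36 = 1028.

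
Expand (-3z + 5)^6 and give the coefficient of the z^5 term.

The general term is C(6,j)·(-3z)^j·(5)^(6-j); the z^5 term has j = 5.
C(6,5) = 6.
Coefficient = C(6,5) · (-3)^5 · 5^1 = 6 · (-243) · 5 = -7290.

-7290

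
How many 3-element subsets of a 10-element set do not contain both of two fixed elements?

All 3-subsets: C(10,3) = 120. Those containing both fixed elements: C(8,1) = 8.
120 − 8 = 112.

112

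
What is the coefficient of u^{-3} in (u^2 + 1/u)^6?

General term: C(6,j)·(u^2)^j·(1/u)^(6-j), with u-exponent 2j − 1(6−j) = 3j − 6.
Set 3j − 6 = -3: j = 1.
C(6,1) = 6; 1^1 = 1; 1^5 = 1.
Coefficient = 6 · 1 · 1 = 6.

6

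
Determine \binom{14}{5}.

2002

C(14,5) = (14·13·12·11·10) / 5! = 240240 / 120 = 2002.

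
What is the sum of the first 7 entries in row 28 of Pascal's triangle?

499178

1 + 28 + 378 + 3276 + 20475 + 98280 + 376740 = 499178.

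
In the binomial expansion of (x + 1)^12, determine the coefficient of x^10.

66

The general term is C(12,j)·(x)^j·(1)^(12-j); the x^10 term has j = 10.
C(12,10) = 66.
Coefficient = C(12,10) = 66.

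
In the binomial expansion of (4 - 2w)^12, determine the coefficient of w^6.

The general term is C(12,j)·(4)^j·(-2w)^(12-j); the w^6 term has j = 6.
C(12,6) = 924.
Coefficient = C(12,6) · 4^6 · (-2)^6 = 924 · 4096 · 64 = 242221056.

242221056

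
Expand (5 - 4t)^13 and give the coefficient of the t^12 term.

The general term is C(13,j)·(5)^j·(-4t)^(13-j); the t^12 term has j = 1.
C(13,1) = 13.
Coefficient = C(13,1) · 5^1 · (-4)^12 = 13 · 5 · 16777216 = 1090519040.

1090519040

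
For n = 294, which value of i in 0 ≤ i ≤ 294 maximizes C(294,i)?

147

C(294,i) is maximized at i = 294/2 = 147.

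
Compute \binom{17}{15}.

C(17,15) = C(17,2) by symmetry.
C(17,2) = (17·16) / 2! = 272 / 2 = 136.

136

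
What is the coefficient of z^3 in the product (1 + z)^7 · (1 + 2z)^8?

1603

Coefficient of z^3 = Σ_{j} C(7,j)·1^j·C(8,3-j)·2^(3-j) for j from 0 to 3.
= 448 + 784 + 336 + 35 = 1603.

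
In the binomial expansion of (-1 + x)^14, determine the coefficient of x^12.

The general term is C(14,j)·(-1)^j·(x)^(14-j); the x^12 term has j = 2.
C(14,2) = 91.
Coefficient = C(14,2) = 91.

91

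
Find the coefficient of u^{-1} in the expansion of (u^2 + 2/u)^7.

672

General term: C(7,j)·(u^2)^j·(2/u)^(7-j), with u-exponent 2j − 1(7−j) = 3j − 7.
Set 3j − 7 = -1: j = 2.
C(7,2) = 21; 1^2 = 1; 2^5 = 32.
Coefficient = 21 · 1 · 32 = 672.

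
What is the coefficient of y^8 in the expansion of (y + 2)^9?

The general term is C(9,j)·(y)^j·(2)^(9-j); the y^8 term has j = 8.
C(9,8) = 9.
Coefficient = C(9,8) · 2^1 = 9 · 2 = 18.

18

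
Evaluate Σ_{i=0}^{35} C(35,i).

34359738368

Setting x = 1 in (1+x)^35 gives Σ C(35,i) = 2^35 = 34359738368.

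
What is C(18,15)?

816

C(18,15) = C(18,3) by symmetry.
C(18,3) = (18·17·16) / 3! = 4896 / 6 = 816.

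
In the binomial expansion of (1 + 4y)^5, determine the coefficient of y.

20

The general term is C(5,j)·(1)^j·(4y)^(5-j); the y^1 term has j = 4.
C(5,4) = 5.
Coefficient = C(5,4) · 4^1 = 5 · 4 = 20.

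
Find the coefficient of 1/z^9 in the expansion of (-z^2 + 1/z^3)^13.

General term: C(13,j)·(-z^2)^j·(1/z^3)^(13-j), with z-exponent 2j − 3(13−j) = 5j − 39.
Set 5j − 39 = -9: j = 6.
C(13,6) = 1716; (-1)^6 = 1; 1^7 = 1.
Coefficient = 1716 · 1 · 1 = 1716.

1716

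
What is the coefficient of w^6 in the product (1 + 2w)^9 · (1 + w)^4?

Coefficient of w^6 = Σ_{j} C(9,j)·2^j·C(4,6-j)·1^(6-j) for j from 2 to 6.
= 144 + 2688 + 12096 + 16128 + 5376 = 36432.

36432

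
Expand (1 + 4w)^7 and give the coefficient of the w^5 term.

The general term is C(7,j)·(1)^j·(4w)^(7-j); the w^5 term has j = 2.
C(7,2) = 21.
Coefficient = C(7,2) · 4^5 = 21 · 1024 = 21504.

21504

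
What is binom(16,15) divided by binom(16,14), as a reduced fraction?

2/15

C(n,k+1)/C(n,k) = (n−k)/(k+1) = (16−14)/(14+1) = 2/15.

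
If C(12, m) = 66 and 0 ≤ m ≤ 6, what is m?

C(12,m) increases on 0 ≤ m ≤ 6. C(12,1) = 12 and C(12,2) = 66, so m = 2.

2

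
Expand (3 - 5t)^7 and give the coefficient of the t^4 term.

590625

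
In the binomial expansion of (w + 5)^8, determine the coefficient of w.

The general term is C(8,j)·(w)^j·(5)^(8-j); the w^1 term has j = 1.
C(8,1) = 8.
Coefficient = C(8,1) · 5^7 = 8 · 78125 = 625000.

625000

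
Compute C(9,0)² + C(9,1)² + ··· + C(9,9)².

48620

By Vandermonde's identity, Σ C(9,i)² = C(18,9) = 48620.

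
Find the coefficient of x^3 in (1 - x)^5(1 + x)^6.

Coefficient of x^3 = Σ_{j} C(5,j)·(-1)^j·C(6,3-j)·1^(3-j) for j from 0 to 3.
= 20 + (-75) + 60 + (-10) = -5.

-5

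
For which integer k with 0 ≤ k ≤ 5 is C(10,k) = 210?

4

C(10,k) increases on 0 ≤ k ≤ 5. C(10,3) = 120 and C(10,4) = 210, so k = 4.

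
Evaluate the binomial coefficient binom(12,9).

C(12,9) = C(12,3) by symmetry.
C(12,3) = (12·11·10) / 3! = 1320 / 6 = 220.

220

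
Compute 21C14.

C(21,14) = C(21,7) by symmetry.
C(21,7) = (21·20·19·18·17·16·15) / 7! = 586051200 / 5040 = 116280.

116280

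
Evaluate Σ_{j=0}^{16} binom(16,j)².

By Vandermonde's identity, Σ C(16,j)² = C(32,16) = 601080390.

601080390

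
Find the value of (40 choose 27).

12033222880

C(40,27) = C(40,13) by symmetry.
C(40,13) = (40·39·38·37·36·35·34·33·32·31·30·29·28) / 13! = 74931129164795904000 / 6227020800 = 12033222880.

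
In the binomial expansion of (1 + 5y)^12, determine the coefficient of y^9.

429687500

The general term is C(12,j)·(1)^j·(5y)^(12-j); the y^9 term has j = 3.
C(12,3) = 220.
Coefficient = C(12,3) · 5^9 = 220 · 1953125 = 429687500.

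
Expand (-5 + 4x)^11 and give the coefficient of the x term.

429687500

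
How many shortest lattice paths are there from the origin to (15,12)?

17383860

Each path is a sequence of 27 steps with 15 rights: C(27,15) = 17383860.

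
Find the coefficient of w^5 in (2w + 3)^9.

The general term is C(9,j)·(2w)^j·(3)^(9-j); the w^5 term has j = 5.
C(9,5) = 126.
Coefficient = C(9,5) · 2^5 · 3^4 = 126 · 32 · 81 = 326592.

326592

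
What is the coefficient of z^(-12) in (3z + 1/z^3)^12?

General term: C(12,j)·(3z)^j·(1/z^3)^(12-j), with z-exponent 1j − 3(12−j) = 4j − 36.
Set 4j − 36 = -12: j = 6.
C(12,6) = 924; 3^6 = 729; 1^6 = 1.
Coefficient = 924 · 729 · 1 = 673596.

673596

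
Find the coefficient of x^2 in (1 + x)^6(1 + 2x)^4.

87

Coefficient of x^2 = Σ_{j} C(6,j)·1^j·C(4,2-j)·2^(2-j) for j from 0 to 2.
= 24 + 48 + 15 = 87.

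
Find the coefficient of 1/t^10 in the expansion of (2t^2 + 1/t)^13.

26

General term: C(13,j)·(2t^2)^j·(1/t)^(13-j), with t-exponent 2j − 1(13−j) = 3j − 13.
Set 3j − 13 = -10: j = 1.
C(13,1) = 13; 2^1 = 2; 1^12 = 1.
Coefficient = 13 · 2 · 1 = 26.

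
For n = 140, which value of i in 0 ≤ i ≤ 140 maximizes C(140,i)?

C(140,i) is maximized at i = 140/2 = 70.

70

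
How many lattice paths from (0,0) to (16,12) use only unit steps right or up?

30421755

Each path is a sequence of 28 steps with 16 rights: C(28,16) = 30421755.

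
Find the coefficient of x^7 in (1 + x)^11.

330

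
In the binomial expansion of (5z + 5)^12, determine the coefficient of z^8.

120849609375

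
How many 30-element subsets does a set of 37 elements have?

10295472

C(37,30) = C(37,7) by symmetry.
C(37,7) = (37·36·35·34·33·32·31) / 7! = 51889178880 / 5040 = 10295472.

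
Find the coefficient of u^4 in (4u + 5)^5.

6400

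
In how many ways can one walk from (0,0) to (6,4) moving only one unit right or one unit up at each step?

210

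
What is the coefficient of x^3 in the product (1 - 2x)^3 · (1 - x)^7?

Coefficient of x^3 = Σ_{j} C(3,j)·(-2)^j·C(7,3-j)·(-1)^(3-j) for j from 0 to 3.
= (-35) + (-126) + (-84) + (-8) = -253.

-253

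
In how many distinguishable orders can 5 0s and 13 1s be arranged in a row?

Choose positions for the 0s: C(18,5) = 8568.

8568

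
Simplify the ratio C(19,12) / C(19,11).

2/3

C(n,k+1)/C(n,k) = (n−k)/(k+1) = (19−11)/(11+1) = 8/12 = 2/3.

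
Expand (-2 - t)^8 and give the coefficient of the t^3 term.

The general term is C(8,j)·(-2)^j·(-t)^(8-j); the t^3 term has j = 5.
C(8,5) = 56.
Coefficient = C(8,5) · (-2)^5 · (-1)^3 = 56 · (-32) · (-1) = 1792.

1792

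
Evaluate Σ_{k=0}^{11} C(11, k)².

705432

Σ C(11,k)² is the coefficient of x^11 in (1+x)^11(1+x)^11 = (1+x)^22, i.e. C(22,11) = 705432.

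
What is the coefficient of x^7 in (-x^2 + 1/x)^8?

-56

General term: C(8,j)·(-x^2)^j·(1/x)^(8-j), with x-exponent 2j − 1(8−j) = 3j − 8.
Set 3j − 8 = 7: j = 5.
C(8,5) = 56; (-1)^5 = -1; 1^3 = 1.
Coefficient = 56 · (-1) · 1 = -56.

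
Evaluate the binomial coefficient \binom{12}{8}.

495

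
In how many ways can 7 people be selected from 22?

170544

This is C(22,7) = 170544.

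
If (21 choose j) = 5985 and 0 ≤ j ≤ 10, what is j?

C(21,j) increases on 0 ≤ j ≤ 10. C(21,3) = 1330 and C(21,4) = 5985, so j = 4.

4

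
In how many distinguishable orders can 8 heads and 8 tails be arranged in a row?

Choose positions for the heads: C(16,8) = 12870.

12870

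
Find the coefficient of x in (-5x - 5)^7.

-546875

The general term is C(7,j)·(-5x)^j·(-5)^(7-j); the x^1 term has j = 1.
C(7,1) = 7.
Coefficient = C(7,1) · (-5)^1 · (-5)^6 = 7 · (-5) · 15625 = -546875.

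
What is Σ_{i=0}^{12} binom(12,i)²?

2704156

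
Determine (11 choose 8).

C(11,8) = C(11,3) by symmetry.
C(11,3) = (11·10·9) / 3! = 990 / 6 = 165.

165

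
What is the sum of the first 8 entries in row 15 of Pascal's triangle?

16384

1 + 15 + 105 + 455 + 1365 + 3003 + 5005 + 6435 = 16384.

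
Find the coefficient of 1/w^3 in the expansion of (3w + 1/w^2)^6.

540

General term: C(6,j)·(3w)^j·(1/w^2)^(6-j), with w-exponent 1j − 2(6−j) = 3j − 12.
Set 3j − 12 = -3: j = 3.
C(6,3) = 20; 3^3 = 27; 1^3 = 1.
Coefficient = 20 · 27 · 1 = 540.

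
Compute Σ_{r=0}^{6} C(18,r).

1 + 18 + 153 + 816 + 3060 + 8568 + 18564 = 31180.

31180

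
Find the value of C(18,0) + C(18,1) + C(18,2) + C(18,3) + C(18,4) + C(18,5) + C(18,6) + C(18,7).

63004

1 + 18 + 153 + 816 + 3060 + 8568 + 18564 + 31824 = 63004.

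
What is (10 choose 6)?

210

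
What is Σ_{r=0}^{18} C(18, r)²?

Σ C(18,r)² is the coefficient of x^18 in (1+x)^18(1+x)^18 = (1+x)^36, i.e. C(36,18) = 9075135300.

9075135300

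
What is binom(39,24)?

25140840660

C(39,24) = C(39,15) by symmetry.
C(39,15) = (39·38·37·36·35·34·33·32·31·30·29·28·27·26·25) / 15! = 32876032921054202880000 / 1307674368000 = 25140840660.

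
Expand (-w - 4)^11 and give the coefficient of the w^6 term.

The general term is C(11,j)·(-w)^j·(-4)^(11-j); the w^6 term has j = 6.
C(11,6) = 462.
Coefficient = C(11,6) · (-4)^5 = 462 · (-1024) = -473088.

-473088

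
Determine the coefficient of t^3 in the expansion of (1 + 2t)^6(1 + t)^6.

Coefficient of t^3 = Σ_{j} C(6,j)·2^j·C(6,3-j)·1^(3-j) for j from 0 to 3.
= 20 + 180 + 360 + 160 = 720.

720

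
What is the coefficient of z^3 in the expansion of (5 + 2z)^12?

3437500000

The general term is C(12,j)·(5)^j·(2z)^(12-j); the z^3 term has j = 9.
C(12,9) = 220.
Coefficient = C(12,9) · 5^9 · 2^3 = 220 · 1953125 · 8 = 3437500000.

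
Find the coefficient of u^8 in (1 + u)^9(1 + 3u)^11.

Coefficient of u^8 = Σ_{j} C(9,j)·1^j·C(11,8-j)·3^(8-j) for j from 0 to 8.
= 1082565 + 6495390 + 12124728 + 9430344 + 3367980 + 561330 + 41580 + 1188 + 9 = 33105114.

33105114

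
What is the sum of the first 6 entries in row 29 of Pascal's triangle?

146596

1 + 29 + 406 + 3654 + 23751 + 118755 = 146596.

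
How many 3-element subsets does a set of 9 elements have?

84

C(9,3) = (9·8·7) / 3! = 504 / 6 = 84.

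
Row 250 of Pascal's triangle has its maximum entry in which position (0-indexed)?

C(250,k) is maximized at k = 250/2 = 125.

125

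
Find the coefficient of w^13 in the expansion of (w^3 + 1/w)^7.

General term: C(7,j)·(w^3)^j·(1/w)^(7-j), with w-exponent 3j − 1(7−j) = 4j − 7.
Set 4j − 7 = 13: j = 5.
C(7,5) = 21; 1^5 = 1; 1^2 = 1.
Coefficient = 21 · 1 · 1 = 21.

21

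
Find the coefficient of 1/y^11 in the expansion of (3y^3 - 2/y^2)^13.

General term: C(13,j)·(3y^3)^j·(-2/y^2)^(13-j), with y-exponent 3j − 2(13−j) = 5j − 26.
Set 5j − 26 = -11: j = 3.
C(13,3) = 286; 3^3 = 27; (-2)^10 = 1024.
Coefficient = 286 · 27 · 1024 = 7907328.

7907328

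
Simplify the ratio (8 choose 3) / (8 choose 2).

2

C(n,k+1)/C(n,k) = (n−k)/(k+1) = (8−2)/(2+1) = 6/3 = 2.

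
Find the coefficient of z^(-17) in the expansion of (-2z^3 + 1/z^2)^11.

-22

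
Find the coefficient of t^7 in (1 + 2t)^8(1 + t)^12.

713240

Coefficient of t^7 = Σ_{j} C(8,j)·2^j·C(12,7-j)·1^(7-j) for j from 0 to 7.
= 792 + 14784 + 88704 + 221760 + 246400 + 118272 + 21504 + 1024 = 713240.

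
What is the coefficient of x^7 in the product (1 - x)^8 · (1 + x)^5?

Coefficient of x^7 = Σ_{j} C(8,j)·(-1)^j·C(5,7-j)·1^(7-j) for j from 2 to 7.
= 28 + (-280) + 700 + (-560) + 140 + (-8) = 20.

20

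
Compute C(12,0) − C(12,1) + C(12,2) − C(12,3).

The partial alternating sum Σ_{k=0}^{3} (−1)^k C(12,k) = (−1)^3 C(11,3) = -165.

-165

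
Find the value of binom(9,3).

C(9,3) = (9·8·7) / 3! = 504 / 6 = 84.

84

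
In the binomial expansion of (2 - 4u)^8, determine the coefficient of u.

The general term is C(8,j)·(2)^j·(-4u)^(8-j); the u^1 term has j = 7.
C(8,7) = 8.
Coefficient = C(8,7) · 2^7 · (-4)^1 = 8 · 128 · (-4) = -4096.

-4096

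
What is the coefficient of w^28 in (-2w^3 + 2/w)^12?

270336

General term: C(12,j)·(-2w^3)^j·(2/w)^(12-j), with w-exponent 3j − 1(12−j) = 4j − 12.
Set 4j − 12 = 28: j = 10.
C(12,10) = 66; (-2)^10 = 1024; 2^2 = 4.
Coefficient = 66 · 1024 · 4 = 270336.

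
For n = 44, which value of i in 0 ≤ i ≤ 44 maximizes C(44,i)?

22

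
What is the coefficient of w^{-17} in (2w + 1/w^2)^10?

20

General term: C(10,j)·(2w)^j·(1/w^2)^(10-j), with w-exponent 1j − 2(10−j) = 3j − 20.
Set 3j − 20 = -17: j = 1.
C(10,1) = 10; 2^1 = 2; 1^9 = 1.
Coefficient = 10 · 2 · 1 = 20.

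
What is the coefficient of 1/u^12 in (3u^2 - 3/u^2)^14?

4787751969

General term: C(14,j)·(3u^2)^j·(-3/u^2)^(14-j), with u-exponent 2j − 2(14−j) = 4j − 28.
Set 4j − 28 = -12: j = 4.
C(14,4) = 1001; 3^4 = 81; (-3)^10 = 59049.
Coefficient = 1001 · 81 · 59049 = 4787751969.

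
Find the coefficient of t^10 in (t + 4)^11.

The general term is C(11,j)·(t)^j·(4)^(11-j); the t^10 term has j = 10.
C(11,10) = 11.
Coefficient = C(11,10) · 4^1 = 11 · 4 = 44.

44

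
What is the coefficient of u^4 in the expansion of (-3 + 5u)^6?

84375

The general term is C(6,j)·(-3)^j·(5u)^(6-j); the u^4 term has j = 2.
C(6,2) = 15.
Coefficient = C(6,2) · (-3)^2 · 5^4 = 15 · 9 · 625 = 84375.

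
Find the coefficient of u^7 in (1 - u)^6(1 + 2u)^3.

54

Coefficient of u^7 = Σ_{j} C(6,j)·(-1)^j·C(3,7-j)·2^(7-j) for j from 4 to 6.
= 120 + (-72) + 6 = 54.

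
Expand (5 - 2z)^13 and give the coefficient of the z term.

-6347656250

The general term is C(13,j)·(5)^j·(-2z)^(13-j); the z^1 term has j = 12.
C(13,12) = 13.
Coefficient = C(13,12) · 5^12 · (-2)^1 = 13 · 244140625 · (-2) = -6347656250.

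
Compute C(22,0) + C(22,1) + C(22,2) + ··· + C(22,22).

The entries of row 22 sum to 2^22 = 4194304.

4194304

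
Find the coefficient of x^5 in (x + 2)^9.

2016

The general term is C(9,j)·(x)^j·(2)^(9-j); the x^5 term has j = 5.
C(9,5) = 126.
Coefficient = C(9,5) · 2^4 = 126 · 16 = 2016.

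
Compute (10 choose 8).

C(10,8) = C(10,2) by symmetry.
C(10,2) = (10·9) / 2! = 90 / 2 = 45.

45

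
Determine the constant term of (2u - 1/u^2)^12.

General term: C(12,j)·(2u)^j·(-1/u^2)^(12-j), with u-exponent 1j − 2(12−j) = 3j − 24.
Set 3j − 24 = 0: j = 8.
C(12,8) = 495; 2^8 = 256; (-1)^4 = 1.
Coefficient = 495 · 256 · 1 = 126720.

126720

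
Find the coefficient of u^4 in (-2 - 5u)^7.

The general term is C(7,j)·(-2)^j·(-5u)^(7-j); the u^4 term has j = 3.
C(7,3) = 35.
Coefficient = C(7,3) · (-2)^3 · (-5)^4 = 35 · (-8) · 625 = -175000.

-175000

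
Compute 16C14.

120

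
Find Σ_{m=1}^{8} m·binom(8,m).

Since m·C(8,m) = 8·C(7,m−1), the sum is 8·2^7 = 8·128 = 1024.

1024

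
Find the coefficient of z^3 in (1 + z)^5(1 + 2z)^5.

390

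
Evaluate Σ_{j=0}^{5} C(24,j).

55455

1 + 24 + 276 + 2024 + 10626 + 42504 = 55455.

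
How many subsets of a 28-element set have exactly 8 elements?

3108105

Choose the 8 positions: C(28,8) = 3108105.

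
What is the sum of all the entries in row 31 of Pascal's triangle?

Setting x = 1 in (1+x)^31 gives Σ C(31,r) = 2^31 = 2147483648.

2147483648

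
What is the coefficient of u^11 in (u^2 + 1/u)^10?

120

General term: C(10,j)·(u^2)^j·(1/u)^(10-j), with u-exponent 2j − 1(10−j) = 3j − 10.
Set 3j − 10 = 11: j = 7.
C(10,7) = 120; 1^7 = 1; 1^3 = 1.
Coefficient = 120 · 1 · 1 = 120.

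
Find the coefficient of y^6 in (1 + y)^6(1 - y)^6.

Coefficient of y^6 = Σ_{j} C(6,j)·1^j·C(6,6-j)·(-1)^(6-j) for j from 0 to 6.
= 1 + (-36) + 225 + (-400) + 225 + (-36) + 1 = -20.

-20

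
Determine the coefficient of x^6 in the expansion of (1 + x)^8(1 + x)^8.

Coefficient of x^6 = Σ_{j} C(8,j)·C(8,6-j) for j from 0 to 6.
= 28 + 448 + 1960 + 3136 + 1960 + 448 + 28 = 8008.

8008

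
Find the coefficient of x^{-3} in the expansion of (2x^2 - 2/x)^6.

General term: C(6,j)·(2x^2)^j·(-2/x)^(6-j), with x-exponent 2j − 1(6−j) = 3j − 6.
Set 3j − 6 = -3: j = 1.
C(6,1) = 6; 2^1 = 2; (-2)^5 = -32.
Coefficient = 6 · 2 · (-32) = -384.

-384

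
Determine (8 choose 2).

28

C(8,2) = (8·7) / 2! = 56 / 2 = 28.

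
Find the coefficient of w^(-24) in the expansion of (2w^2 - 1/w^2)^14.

-28

General term: C(14,j)·(2w^2)^j·(-1/w^2)^(14-j), with w-exponent 2j − 2(14−j) = 4j − 28.
Set 4j − 28 = -24: j = 1.
C(14,1) = 14; 2^1 = 2; (-1)^13 = -1.
Coefficient = 14 · 2 · (-1) = -28.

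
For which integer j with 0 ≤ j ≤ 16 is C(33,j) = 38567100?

C(33,j) increases on 0 ≤ j ≤ 16. C(33,8) = 13884156 and C(33,9) = 38567100, so j = 9.

9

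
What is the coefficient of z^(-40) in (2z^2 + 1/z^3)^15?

30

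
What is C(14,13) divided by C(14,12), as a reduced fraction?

2/13

C(n,k+1)/C(n,k) = (n−k)/(k+1) = (14−12)/(12+1) = 2/13.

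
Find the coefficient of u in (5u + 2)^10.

25600

The general term is C(10,j)·(5u)^j·(2)^(10-j); the u^1 term has j = 1.
C(10,1) = 10.
Coefficient = C(10,1) · 5^1 · 2^9 = 10 · 5 · 512 = 25600.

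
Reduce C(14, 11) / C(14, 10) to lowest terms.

C(n,k+1)/C(n,k) = (n−k)/(k+1) = (14−10)/(10+1) = 4/11.

4/11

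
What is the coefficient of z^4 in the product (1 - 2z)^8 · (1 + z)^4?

Coefficient of z^4 = Σ_{j} C(8,j)·(-2)^j·C(4,4-j)·1^(4-j) for j from 0 to 4.
= 1 + (-64) + 672 + (-1792) + 1120 = -63.

-63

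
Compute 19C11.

C(19,11) = C(19,8) by symmetry.
C(19,8) = (19·18·17·16·15·14·13·12) / 8! = 3047466240 / 40320 = 75582.

75582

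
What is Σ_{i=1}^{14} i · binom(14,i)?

Differentiating (1+x)^14 and setting x=1: Σ i·C(14,i) = 14·2^13 = 114688.

114688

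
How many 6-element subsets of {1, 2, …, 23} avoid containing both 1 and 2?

94962

All 6-subsets: C(23,6) = 100947. Those containing both fixed elements: C(21,4) = 5985.
100947 − 5985 = 94962.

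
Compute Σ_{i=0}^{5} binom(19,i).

1 + 19 + 171 + 969 + 3876 + 11628 = 16664.

16664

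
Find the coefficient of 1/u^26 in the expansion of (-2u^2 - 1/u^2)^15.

General term: C(15,j)·(-2u^2)^j·(-1/u^2)^(15-j), with u-exponent 2j − 2(15−j) = 4j − 30.
Set 4j − 30 = -26: j = 1.
C(15,1) = 15; (-2)^1 = -2; (-1)^14 = 1.
Coefficient = 15 · (-2) · 1 = -30.

-30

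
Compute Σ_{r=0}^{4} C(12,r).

794

1 + 12 + 66 + 220 + 495 = 794.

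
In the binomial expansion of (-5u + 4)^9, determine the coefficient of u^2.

The general term is C(9,j)·(-5u)^j·(4)^(9-j); the u^2 term has j = 2.
C(9,2) = 36.
Coefficient = C(9,2) · (-5)^2 · 4^7 = 36 · 25 · 16384 = 14745600.

14745600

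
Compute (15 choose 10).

3003

C(15,10) = C(15,5) by symmetry.
C(15,5) = (15·14·13·12·11) / 5! = 360360 / 120 = 3003.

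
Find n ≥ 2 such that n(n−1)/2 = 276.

n(n−1)/2 = 276 ⇒ n(n−1) = 552. Since 24·23 = 552, n = 24.

24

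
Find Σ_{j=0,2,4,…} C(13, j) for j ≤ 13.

4096

Half of (1+1)^13 + (1−1)^13 gives the even-index sum: 2^12 = 4096.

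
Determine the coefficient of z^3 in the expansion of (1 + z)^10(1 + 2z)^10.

3780

Coefficient of z^3 = Σ_{j} C(10,j)·1^j·C(10,3-j)·2^(3-j) for j from 0 to 3.
= 960 + 1800 + 900 + 120 = 3780.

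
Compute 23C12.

C(23,12) = C(23,11) by symmetry.
C(23,11) = (23·22·21·20·19·18·17·16·15·14·13) / 11! = 53970627110400 / 39916800 = 1352078.

1352078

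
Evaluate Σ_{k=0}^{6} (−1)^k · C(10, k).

84

The partial alternating sum Σ_{k=0}^{6} (−1)^k C(10,k) = (−1)^6 C(9,6) = 84.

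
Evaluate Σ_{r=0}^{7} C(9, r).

1 + 9 + 36 + 84 + 126 + 126 + 84 + 36 = 502.

502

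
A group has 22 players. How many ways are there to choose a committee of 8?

This is C(22,8) = 319770.

319770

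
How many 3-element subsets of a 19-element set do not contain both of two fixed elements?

All 3-subsets: C(19,3) = 969. Those containing both fixed elements: C(17,1) = 17.
969 − 17 = 952.

952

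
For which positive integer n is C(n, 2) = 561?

n(n−1)/2 = 561 ⇒ n(n−1) = 1122. Since 34·33 = 1122, n = 34.

34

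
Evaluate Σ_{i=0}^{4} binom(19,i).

5036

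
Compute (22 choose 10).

C(22,10) = (22·21·20·19·18·17·16·15·14·13) / 10! = 2346549004800 / 3628800 = 646646.

646646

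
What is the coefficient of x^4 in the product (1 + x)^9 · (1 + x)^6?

1365

(1 + x)^9(1 + x)^6 = (1 + x)^15, so the coefficient of x^4 is C(15,4)·1^4 = 1365·1 = 1365.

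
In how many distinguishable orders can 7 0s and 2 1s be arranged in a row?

36

Choose positions for the 0s: C(9,7) = 36.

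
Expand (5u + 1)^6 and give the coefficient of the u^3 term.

2500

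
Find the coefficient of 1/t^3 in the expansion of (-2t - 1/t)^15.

General term: C(15,j)·(-2t)^j·(-1/t)^(15-j), with t-exponent 1j − 1(15−j) = 2j − 15.
Set 2j − 15 = -3: j = 6.
C(15,6) = 5005; (-2)^6 = 64; (-1)^9 = -1.
Coefficient = 5005 · 64 · (-1) = -320320.

-320320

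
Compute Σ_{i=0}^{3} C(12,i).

299

1 + 12 + 66 + 220 = 299.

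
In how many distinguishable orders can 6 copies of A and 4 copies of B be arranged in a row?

210

Choose positions for the A's: C(10,6) = 210.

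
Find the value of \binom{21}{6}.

54264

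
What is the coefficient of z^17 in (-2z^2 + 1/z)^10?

General term: C(10,j)·(-2z^2)^j·(1/z)^(10-j), with z-exponent 2j − 1(10−j) = 3j − 10.
Set 3j − 10 = 17: j = 9.
C(10,9) = 10; (-2)^9 = -512; 1^1 = 1.
Coefficient = 10 · (-512) · 1 = -5120.

-5120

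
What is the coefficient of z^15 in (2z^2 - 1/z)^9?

-2304

General term: C(9,j)·(2z^2)^j·(-1/z)^(9-j), with z-exponent 2j − 1(9−j) = 3j − 9.
Set 3j − 9 = 15: j = 8.
C(9,8) = 9; 2^8 = 256; (-1)^1 = -1.
Coefficient = 9 · 256 · (-1) = -2304.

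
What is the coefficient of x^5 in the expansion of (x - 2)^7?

84

The general term is C(7,j)·(x)^j·(-2)^(7-j); the x^5 term has j = 5.
C(7,5) = 21.
Coefficient = C(7,5) · (-2)^2 = 21 · 4 = 84.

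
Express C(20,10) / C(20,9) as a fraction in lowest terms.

11/10

C(n,k+1)/C(n,k) = (n−k)/(k+1) = (20−9)/(9+1) = 11/10.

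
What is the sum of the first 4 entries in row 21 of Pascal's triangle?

1562

1 + 21 + 210 + 1330 = 1562.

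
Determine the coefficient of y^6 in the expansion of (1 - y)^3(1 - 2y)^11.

Coefficient of y^6 = Σ_{j} C(3,j)·(-1)^j·C(11,6-j)·(-2)^(6-j) for j from 0 to 3.
= 29568 + 44352 + 15840 + 1320 = 91080.

91080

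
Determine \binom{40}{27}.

12033222880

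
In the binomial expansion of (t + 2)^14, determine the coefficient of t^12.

The general term is C(14,j)·(t)^j·(2)^(14-j); the t^12 term has j = 12.
C(14,12) = 91.
Coefficient = C(14,12) · 2^2 = 91 · 4 = 364.

364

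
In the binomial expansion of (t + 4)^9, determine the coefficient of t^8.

The general term is C(9,j)·(t)^j·(4)^(9-j); the t^8 term has j = 8.
C(9,8) = 9.
Coefficient = C(9,8) · 4^1 = 9 · 4 = 36.

36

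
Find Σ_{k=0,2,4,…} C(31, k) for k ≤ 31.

Even-k terms of row 31 sum to 2^30 = 1073741824.

1073741824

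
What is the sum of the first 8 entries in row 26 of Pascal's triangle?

971712

1 + 26 + 325 + 2600 + 14950 + 65780 + 230230 + 657800 = 971712.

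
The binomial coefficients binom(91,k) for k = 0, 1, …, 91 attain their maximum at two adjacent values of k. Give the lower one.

45

For odd n = 91, C(91,k) peaks at k = (n−1)/2 and (n+1)/2; the lower is 45.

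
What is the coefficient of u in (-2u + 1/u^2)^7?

General term: C(7,j)·(-2u)^j·(1/u^2)^(7-j), with u-exponent 1j − 2(7−j) = 3j − 14.
Set 3j − 14 = 1: j = 5.
C(7,5) = 21; (-2)^5 = -32; 1^2 = 1.
Coefficient = 21 · (-32) · 1 = -672.

-672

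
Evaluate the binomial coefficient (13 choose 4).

715

C(13,4) = (13·12·11·10) / 4! = 17160 / 24 = 715.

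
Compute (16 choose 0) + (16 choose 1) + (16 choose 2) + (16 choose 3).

1 + 16 + 120 + 560 = 697.

697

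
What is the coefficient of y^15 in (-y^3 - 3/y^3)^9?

-324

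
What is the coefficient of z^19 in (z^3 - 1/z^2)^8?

General term: C(8,j)·(z^3)^j·(-1/z^2)^(8-j), with z-exponent 3j − 2(8−j) = 5j − 16.
Set 5j − 16 = 19: j = 7.
C(8,7) = 8; 1^7 = 1; (-1)^1 = -1.
Coefficient = 8 · 1 · (-1) = -8.

-8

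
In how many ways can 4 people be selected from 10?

210

This is C(10,4) = 210.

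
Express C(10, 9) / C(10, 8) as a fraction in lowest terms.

2/9

C(n,k+1)/C(n,k) = (n−k)/(k+1) = (10−8)/(8+1) = 2/9.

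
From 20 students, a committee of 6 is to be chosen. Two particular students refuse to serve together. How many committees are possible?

All 6-subsets: C(20,6) = 38760. Those containing both fixed elements: C(18,4) = 3060.
38760 − 3060 = 35700.

35700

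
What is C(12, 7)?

C(12,7) = C(12,5) by symmetry.
C(12,5) = (12·11·10·9·8) / 5! = 95040 / 120 = 792.

792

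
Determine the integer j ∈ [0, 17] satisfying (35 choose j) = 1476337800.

13

C(35,j) increases on 0 ≤ j ≤ 17. C(35,12) = 834451800 and C(35,13) = 1476337800, so j = 13.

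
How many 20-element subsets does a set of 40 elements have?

137846528820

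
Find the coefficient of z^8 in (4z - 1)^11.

-10813440

The general term is C(11,j)·(4z)^j·(-1)^(11-j); the z^8 term has j = 8.
C(11,8) = 165.
Coefficient = C(11,8) · 4^8 · (-1)^3 = 165 · 65536 · (-1) = -10813440.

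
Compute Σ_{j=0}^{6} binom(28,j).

1 + 28 + 378 + 3276 + 20475 + 98280 + 376740 = 499178.

499178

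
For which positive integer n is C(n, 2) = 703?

38

n(n−1)/2 = 703 ⇒ n(n−1) = 1406. Since 38·37 = 1406, n = 38.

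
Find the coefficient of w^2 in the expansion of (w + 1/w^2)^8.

28

General term: C(8,j)·(w)^j·(1/w^2)^(8-j), with w-exponent 1j − 2(8−j) = 3j − 16.
Set 3j − 16 = 2: j = 6.
C(8,6) = 28; 1^6 = 1; 1^2 = 1.
Coefficient = 28 · 1 · 1 = 28.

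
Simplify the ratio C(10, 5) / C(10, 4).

C(n,k+1)/C(n,k) = (n−k)/(k+1) = (10−4)/(4+1) = 6/5.

6/5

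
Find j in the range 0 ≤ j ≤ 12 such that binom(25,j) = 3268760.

10

C(25,j) increases on 0 ≤ j ≤ 12. C(25,9) = 2042975 and C(25,10) = 3268760, so j = 10.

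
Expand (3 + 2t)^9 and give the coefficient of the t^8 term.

6912

The general term is C(9,j)·(3)^j·(2t)^(9-j); the t^8 term has j = 1.
C(9,1) = 9.
Coefficient = C(9,1) · 3^1 · 2^8 = 9 · 3 · 256 = 6912.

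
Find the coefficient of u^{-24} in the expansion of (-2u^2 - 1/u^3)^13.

General term: C(13,j)·(-2u^2)^j·(-1/u^3)^(13-j), with u-exponent 2j − 3(13−j) = 5j − 39.
Set 5j − 39 = -24: j = 3.
C(13,3) = 286; (-2)^3 = -8; (-1)^10 = 1.
Coefficient = 286 · (-8) · 1 = -2288.

-2288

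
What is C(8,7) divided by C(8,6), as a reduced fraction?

2/7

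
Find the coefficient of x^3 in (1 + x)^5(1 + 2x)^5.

Coefficient of x^3 = Σ_{j} C(5,j)·1^j·C(5,3-j)·2^(3-j) for j from 0 to 3.
= 80 + 200 + 100 + 10 = 390.

390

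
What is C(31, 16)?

C(31,16) = C(31,15) by symmetry.
C(31,15) = (31·30·29·28·27·26·25·24·23·22·21·20·19·18·17) / 15! = 393008709555221760000 / 1307674368000 = 300540195.

300540195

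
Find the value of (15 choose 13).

105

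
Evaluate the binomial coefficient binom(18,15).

C(18,15) = C(18,3) by symmetry.
C(18,3) = (18·17·16) / 3! = 4896 / 6 = 816.

816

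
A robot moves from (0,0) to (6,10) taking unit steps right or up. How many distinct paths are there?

Each path is a sequence of 16 steps with 6 rights: C(16,6) = 8008.

8008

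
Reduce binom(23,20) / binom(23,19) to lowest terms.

1/5

C(n,k+1)/C(n,k) = (n−k)/(k+1) = (23−19)/(19+1) = 4/20 = 1/5.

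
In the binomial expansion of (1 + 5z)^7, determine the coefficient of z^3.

4375

The general term is C(7,j)·(1)^j·(5z)^(7-j); the z^3 term has j = 4.
C(7,4) = 35.
Coefficient = C(7,4) · 5^3 = 35 · 125 = 4375.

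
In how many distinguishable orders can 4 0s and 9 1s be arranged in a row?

715

Choose positions for the 0s: C(13,4) = 715.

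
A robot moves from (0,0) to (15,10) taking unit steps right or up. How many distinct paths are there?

3268760

Each path is a sequence of 25 steps with 15 rights: C(25,15) = 3268760.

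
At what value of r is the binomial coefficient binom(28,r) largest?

C(28,r) is maximized at r = 28/2 = 14.

14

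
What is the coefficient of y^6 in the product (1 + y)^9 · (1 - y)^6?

Coefficient of y^6 = Σ_{j} C(9,j)·1^j·C(6,6-j)·(-1)^(6-j) for j from 0 to 6.
= 1 + (-54) + 540 + (-1680) + 1890 + (-756) + 84 = 25.

25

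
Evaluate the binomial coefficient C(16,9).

11440

C(16,9) = C(16,7) by symmetry.
C(16,7) = (16·15·14·13·12·11·10) / 7! = 57657600 / 5040 = 11440.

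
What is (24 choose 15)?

1307504

C(24,15) = C(24,9) by symmetry.
C(24,9) = (24·23·22·21·20·19·18·17·16) / 9! = 474467051520 / 362880 = 1307504.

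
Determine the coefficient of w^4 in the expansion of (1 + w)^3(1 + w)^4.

35

Coefficient of w^4 = Σ_{j} C(3,j)·C(4,4-j) for j from 0 to 3.
= 1 + 12 + 18 + 4 = 35.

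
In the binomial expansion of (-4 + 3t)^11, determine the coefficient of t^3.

291962880

The general term is C(11,j)·(-4)^j·(3t)^(11-j); the t^3 term has j = 8.
C(11,8) = 165.
Coefficient = C(11,8) · (-4)^8 · 3^3 = 165 · 65536 · 27 = 291962880.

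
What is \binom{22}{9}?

497420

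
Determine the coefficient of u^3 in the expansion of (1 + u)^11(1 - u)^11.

Coefficient of u^3 = Σ_{j} C(11,j)·1^j·C(11,3-j)·(-1)^(3-j) for j from 0 to 3.
= (-165) + 605 + (-605) + 165 = 0.

0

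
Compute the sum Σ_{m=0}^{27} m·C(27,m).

Since m·C(27,m) = 27·C(26,m−1), the sum is 27·2^26 = 27·67108864 = 1811939328.

1811939328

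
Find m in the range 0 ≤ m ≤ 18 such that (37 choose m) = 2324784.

6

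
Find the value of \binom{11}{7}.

C(11,7) = C(11,4) by symmetry.
C(11,4) = (11·10·9·8) / 4! = 7920 / 24 = 330.

330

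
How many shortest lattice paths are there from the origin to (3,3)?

20

Each path is a sequence of 6 steps with 3 rights: C(6,3) = 20.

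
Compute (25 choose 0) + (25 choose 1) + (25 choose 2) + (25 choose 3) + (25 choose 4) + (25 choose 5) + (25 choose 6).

1 + 25 + 300 + 2300 + 12650 + 53130 + 177100 = 245506.

245506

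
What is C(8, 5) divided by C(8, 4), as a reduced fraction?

C(n,k+1)/C(n,k) = (n−k)/(k+1) = (8−4)/(4+1) = 4/5.

4/5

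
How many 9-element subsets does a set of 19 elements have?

92378

C(19,9) = (19·18·17·16·15·14·13·12·11) / 9! = 33522128640 / 362880 = 92378.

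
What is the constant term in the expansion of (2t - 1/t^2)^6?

General term: C(6,j)·(2t)^j·(-1/t^2)^(6-j), with t-exponent 1j − 2(6−j) = 3j − 12.
Set 3j − 12 = 0: j = 4.
C(6,4) = 15; 2^4 = 16; (-1)^2 = 1.
Coefficient = 15 · 16 · 1 = 240.

240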